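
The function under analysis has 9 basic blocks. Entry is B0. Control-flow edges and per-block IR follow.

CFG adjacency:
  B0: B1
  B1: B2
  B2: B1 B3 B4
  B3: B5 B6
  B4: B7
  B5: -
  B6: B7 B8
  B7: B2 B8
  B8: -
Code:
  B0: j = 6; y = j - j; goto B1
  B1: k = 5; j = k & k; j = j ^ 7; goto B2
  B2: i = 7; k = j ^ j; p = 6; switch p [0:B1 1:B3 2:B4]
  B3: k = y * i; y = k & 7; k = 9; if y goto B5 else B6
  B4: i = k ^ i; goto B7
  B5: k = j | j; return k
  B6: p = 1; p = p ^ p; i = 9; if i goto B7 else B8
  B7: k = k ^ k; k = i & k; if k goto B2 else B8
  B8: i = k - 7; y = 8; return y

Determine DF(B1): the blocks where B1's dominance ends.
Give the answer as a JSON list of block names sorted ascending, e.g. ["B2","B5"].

Answer: ["B1"]

Analysis:
idom tree: B1←B0 B2←B1 B3←B2 B4←B2 B5←B3 B6←B3 B7←B2 B8←B2
Join-block Dom:
  B1: preds {B0,B2}: {B0} ∩ {B0,B1,B2} = {B0}; idom=B0
  B2: preds {B1,B7}: {B0,B1} ∩ {B0,B1,B2,B7} = {B0,B1}; idom=B1
  B7: preds {B4,B6}: {B0,B1,B2,B4} ∩ {B0,B1,B2,B3,B6} = {B0,B1,B2}; idom=B2
  B8: preds {B6,B7}: {B0,B1,B2,B3,B6} ∩ {B0,B1,B2,B7} = {B0,B1,B2}; idom=B2

DF walk-up:
  join B1 pred B0: · stop@B0
  join B1 pred B2: B2→B1 stop@B0
  join B2 pred B1: · stop@B1
  join B2 pred B7: B7→B2 stop@B1
  join B7 pred B4: B4 stop@B2
  join B7 pred B6: B6→B3 stop@B2
  join B8 pred B6: B6→B3 stop@B2
  join B8 pred B7: B7 stop@B2
  DF(B0)=∅
  DF(B1)={B1}
  DF(B2)={B1,B2}
  DF(B3)={B7,B8}
  DF(B4)={B7}
  DF(B5)=∅
  DF(B6)={B7,B8}
  DF(B7)={B2,B8}
  DF(B8)=∅

DF(B1) = ["B1"]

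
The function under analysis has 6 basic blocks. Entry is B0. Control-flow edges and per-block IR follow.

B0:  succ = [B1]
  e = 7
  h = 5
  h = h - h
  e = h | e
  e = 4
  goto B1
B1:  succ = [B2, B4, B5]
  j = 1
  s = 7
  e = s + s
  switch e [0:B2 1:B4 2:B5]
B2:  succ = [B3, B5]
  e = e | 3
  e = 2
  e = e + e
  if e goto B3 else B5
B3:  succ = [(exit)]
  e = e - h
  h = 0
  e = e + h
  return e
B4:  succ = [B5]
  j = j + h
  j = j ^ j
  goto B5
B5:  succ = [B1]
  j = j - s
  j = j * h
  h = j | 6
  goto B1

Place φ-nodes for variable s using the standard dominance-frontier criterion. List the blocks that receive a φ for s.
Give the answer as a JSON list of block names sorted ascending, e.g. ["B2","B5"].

idom tree: B1←B0 B2←B1 B3←B2 B4←B1 B5←B1
Dom at joins:
  B1: preds {B0,B5}: {B0} ∩ {B0,B1,B5} = {B0}; idom=B0
  B5: preds {B1,B2,B4}: {B0,B1} ∩ {B0,B1,B2} ∩ {B0,B1,B4} = {B0,B1}; idom=B1

DF derivation:
  join B1 pred B0: · stop@B0
  join B1 pred B5: B5→B1 stop@B0
  join B5 pred B1: · stop@B1
  join B5 pred B2: B2 stop@B1
  join B5 pred B4: B4 stop@B1
  B0: DF=∅
  B1: DF={B1}
  B2: DF={B5}
  B3: DF=∅
  B4: DF={B5}
  B5: DF={B1}

φ for s: defs {B1}
  DF⁺ = {B1}

Answer: ["B1"]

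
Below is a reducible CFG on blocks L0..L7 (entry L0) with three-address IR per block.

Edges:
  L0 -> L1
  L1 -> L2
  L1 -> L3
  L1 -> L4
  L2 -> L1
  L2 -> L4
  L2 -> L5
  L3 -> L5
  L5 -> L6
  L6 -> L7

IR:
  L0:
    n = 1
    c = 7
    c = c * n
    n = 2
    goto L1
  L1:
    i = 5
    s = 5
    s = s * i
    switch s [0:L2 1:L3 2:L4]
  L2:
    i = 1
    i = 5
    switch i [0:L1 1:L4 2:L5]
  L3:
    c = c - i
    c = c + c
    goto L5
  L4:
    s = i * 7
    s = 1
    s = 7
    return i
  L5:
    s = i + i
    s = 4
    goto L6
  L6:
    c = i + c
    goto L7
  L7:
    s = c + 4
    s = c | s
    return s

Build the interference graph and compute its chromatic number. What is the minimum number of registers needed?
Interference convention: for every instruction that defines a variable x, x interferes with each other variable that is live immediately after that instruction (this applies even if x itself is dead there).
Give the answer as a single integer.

Block summaries:
  L0: def={c,n} ue=∅
  L1: def={i,s} ue=∅
  L2: def={i} ue=∅
  L3: def={c} ue={c,i}
  L4: def={s} ue={i}
  L5: def={s} ue={i}
  L6: def={c} ue={c,i}
  L7: def={s} ue={c}

Backward fixpoint:
  L0: in=∅ out={c}
  L1: in={c} out={c,i}
  L2: in={c} out={c,i}
  L3: in={c,i} out={c,i}
  L4: in={i} out=∅
  L5: in={c,i} out={c,i}
  L6: in={c,i} out={c}
  L7: in={c} out=∅

Interfere edges:
  c: {i,n,s}
  i: {c,s}
  n: {c}
  s: {c,i}

Registers:
  lower bound: {c,i,s} mutually conflict ⇒ χ ≥ 3
  assign c→c0 i→c1 n→c1 s→c2 — no edge inside a register ⇒ χ ≤ 3
  χ = 3

Answer: 3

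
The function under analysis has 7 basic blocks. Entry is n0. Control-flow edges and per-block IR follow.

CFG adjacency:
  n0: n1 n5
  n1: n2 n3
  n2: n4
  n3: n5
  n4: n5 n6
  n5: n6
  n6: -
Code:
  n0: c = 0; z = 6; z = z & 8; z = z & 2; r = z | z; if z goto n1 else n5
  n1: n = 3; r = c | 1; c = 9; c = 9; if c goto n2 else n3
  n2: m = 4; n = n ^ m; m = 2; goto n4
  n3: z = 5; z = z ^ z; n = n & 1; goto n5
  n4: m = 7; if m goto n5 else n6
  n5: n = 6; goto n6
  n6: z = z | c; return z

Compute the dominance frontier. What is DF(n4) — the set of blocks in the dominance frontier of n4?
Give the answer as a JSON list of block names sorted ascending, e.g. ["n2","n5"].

idom tree: n1←n0 n2←n1 n3←n1 n4←n2 n5←n0 n6←n0
Dom at joins:
  n5: preds {n0,n3,n4}: {n0} ∩ {n0,n1,n3} ∩ {n0,n1,n2,n4} = {n0}; idom=n0
  n6: preds {n4,n5}: {n0,n1,n2,n4} ∩ {n0,n5} = {n0}; idom=n0

DF derivation:
  n5←n0: walk · to n0
  n5←n3: walk n3→n1 to n0
  n5←n4: walk n4→n2→n1 to n0
  n6←n4: walk n4→n2→n1 to n0
  n6←n5: walk n5 to n0
  n0: DF=∅
  n1: DF={n5,n6}
  n2: DF={n5,n6}
  n3: DF={n5}
  n4: DF={n5,n6}
  n5: DF={n6}
  n6: DF=∅

DF(n4) = ["n5", "n6"]

Answer: ["n5", "n6"]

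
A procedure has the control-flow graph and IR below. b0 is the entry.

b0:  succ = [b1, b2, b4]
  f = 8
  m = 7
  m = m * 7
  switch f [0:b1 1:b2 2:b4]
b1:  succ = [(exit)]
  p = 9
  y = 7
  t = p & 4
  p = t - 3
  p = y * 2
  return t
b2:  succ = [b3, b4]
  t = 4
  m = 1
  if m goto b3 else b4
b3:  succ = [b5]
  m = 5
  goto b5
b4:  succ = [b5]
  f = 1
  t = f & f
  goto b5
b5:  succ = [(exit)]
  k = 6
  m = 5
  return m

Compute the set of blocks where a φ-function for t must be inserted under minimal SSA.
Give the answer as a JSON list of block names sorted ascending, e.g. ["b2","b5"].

Answer: ["b4", "b5"]

Analysis:
idom tree: b1←b0 b2←b0 b3←b2 b4←b0 b5←b0
Dom∩ at merges:
  b4: preds {b0,b2}: {b0} ∩ {b0,b2} = {b0}; idom=b0
  b5: preds {b3,b4}: {b0,b2,b3} ∩ {b0,b4} = {b0}; idom=b0

DF walk-up:
  join b4 pred b0: · stop@b0
  join b4 pred b2: b2 stop@b0
  join b5 pred b3: b3→b2 stop@b0
  join b5 pred b4: b4 stop@b0
  DF(b0)=∅
  DF(b1)=∅
  DF(b2)={b4,b5}
  DF(b3)={b5}
  DF(b4)={b5}
  DF(b5)=∅

φ for t: defs {b1,b2,b4}
  DF⁺ = {b4,b5}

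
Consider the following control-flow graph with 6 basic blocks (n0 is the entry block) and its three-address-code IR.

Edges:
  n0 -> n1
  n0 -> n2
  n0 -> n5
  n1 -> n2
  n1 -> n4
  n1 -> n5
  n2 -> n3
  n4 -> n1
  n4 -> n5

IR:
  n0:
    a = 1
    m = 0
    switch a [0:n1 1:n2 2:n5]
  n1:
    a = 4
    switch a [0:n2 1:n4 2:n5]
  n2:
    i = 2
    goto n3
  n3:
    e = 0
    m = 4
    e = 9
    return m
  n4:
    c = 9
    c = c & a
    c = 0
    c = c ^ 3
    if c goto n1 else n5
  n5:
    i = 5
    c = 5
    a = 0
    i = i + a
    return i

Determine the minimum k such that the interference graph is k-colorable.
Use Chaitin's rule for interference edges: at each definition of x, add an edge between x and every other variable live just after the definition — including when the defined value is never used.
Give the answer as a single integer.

Per-block:
  n0 def {a,m} use ∅
  n1 def {a} use ∅
  n2 def {i} use ∅
  n3 def {e,m} use ∅
  n4 def {c} use {a}
  n5 def {a,c,i} use ∅

Liveness:
  n0: in=∅ out=∅
  n1: in=∅ out={a}
  n2: in=∅ out=∅
  n3: in=∅ out=∅
  n4: in={a} out=∅
  n5: in=∅ out=∅

Interference:
  a — {c,i,m}
  c — {a,i}
  e — {m}
  i — {a,c}
  m — {a,e}

Registers:
  clique {a,c,i} ⇒ need ≥ 3
  assign a→c0 c→c1 e→c0 i→c2 m→c1 — no edge inside a register ⇒ χ ≤ 3
  χ = 3

Answer: 3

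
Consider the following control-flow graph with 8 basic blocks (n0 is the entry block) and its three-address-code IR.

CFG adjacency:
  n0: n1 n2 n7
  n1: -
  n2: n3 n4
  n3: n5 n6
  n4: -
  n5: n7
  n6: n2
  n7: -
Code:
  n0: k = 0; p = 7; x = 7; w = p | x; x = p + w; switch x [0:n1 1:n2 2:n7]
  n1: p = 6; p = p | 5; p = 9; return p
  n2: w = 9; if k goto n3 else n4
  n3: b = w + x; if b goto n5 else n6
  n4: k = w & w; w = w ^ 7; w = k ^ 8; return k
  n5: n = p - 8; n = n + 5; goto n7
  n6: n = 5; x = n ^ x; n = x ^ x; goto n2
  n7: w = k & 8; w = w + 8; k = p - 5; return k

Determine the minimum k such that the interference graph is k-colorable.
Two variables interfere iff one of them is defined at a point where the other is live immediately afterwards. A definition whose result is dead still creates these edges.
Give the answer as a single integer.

Answer: 4

Working:
Per-block:
  n0 def {k,p,w,x} use ∅
  n1 def {p} use ∅
  n2 def {w} use {k}
  n3 def {b} use {w,x}
  n4 def {k,w} use {w}
  n5 def {n} use {p}
  n6 def {n,x} use {x}
  n7 def {k,w} use {k,p}

Backward fixpoint:
  n0: in=∅ out={k,p,x}
  n1: in=∅ out=∅
  n2: in={k,p,x} out={k,p,w,x}
  n3: in={k,p,w,x} out={k,p,x}
  n4: in={w} out=∅
  n5: in={k,p} out={k,p}
  n6: in={k,p,x} out={k,p,x}
  n7: in={k,p} out=∅

Interference:
  b — {k,p,x}
  k — {b,n,p,w,x}
  n — {k,p,x}
  p — {b,k,n,w,x}
  w — {k,p,x}
  x — {b,k,n,p,w}

Registers:
  lower bound: {b,k,p,x} mutually conflict ⇒ χ ≥ 4
  assign b→r3 k→r0 n→r3 p→r1 w→r3 x→r2 — no edge inside a register ⇒ χ ≤ 4
  χ = 4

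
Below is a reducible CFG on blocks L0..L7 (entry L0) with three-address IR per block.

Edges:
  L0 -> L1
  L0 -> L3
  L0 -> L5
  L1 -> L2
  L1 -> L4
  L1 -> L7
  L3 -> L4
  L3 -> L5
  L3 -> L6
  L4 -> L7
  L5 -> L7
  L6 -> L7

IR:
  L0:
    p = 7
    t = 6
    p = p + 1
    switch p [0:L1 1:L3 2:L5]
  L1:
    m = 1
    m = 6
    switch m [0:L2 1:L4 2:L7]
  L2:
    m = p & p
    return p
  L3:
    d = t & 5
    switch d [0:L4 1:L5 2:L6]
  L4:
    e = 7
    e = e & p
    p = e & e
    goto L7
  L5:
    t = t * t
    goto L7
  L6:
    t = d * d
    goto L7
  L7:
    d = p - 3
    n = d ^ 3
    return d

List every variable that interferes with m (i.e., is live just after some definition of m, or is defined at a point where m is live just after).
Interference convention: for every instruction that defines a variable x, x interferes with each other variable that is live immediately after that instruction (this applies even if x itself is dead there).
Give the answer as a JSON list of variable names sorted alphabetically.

def/use:
  L0: def={p,t} ue=∅
  L1: def={m} ue=∅
  L2: def={m} ue={p}
  L3: def={d} ue={t}
  L4: def={e,p} ue={p}
  L5: def={t} ue={t}
  L6: def={t} ue={d}
  L7: def={d,n} ue={p}

Live sets:
  live L0: ∅→{p,t}
  live L1: {p}→{p}
  live L2: {p}→∅
  live L3: {p,t}→{d,p,t}
  live L4: {p}→{p}
  live L5: {p,t}→{p}
  live L6: {d,p}→{p}
  live L7: {p}→∅

Interfere edges:
  d: {n,p,t}
  e: {p}
  m: {p}
  n: {d}
  p: {d,e,m,t}
  t: {d,p}

N(m) = ["p"]

Answer: ["p"]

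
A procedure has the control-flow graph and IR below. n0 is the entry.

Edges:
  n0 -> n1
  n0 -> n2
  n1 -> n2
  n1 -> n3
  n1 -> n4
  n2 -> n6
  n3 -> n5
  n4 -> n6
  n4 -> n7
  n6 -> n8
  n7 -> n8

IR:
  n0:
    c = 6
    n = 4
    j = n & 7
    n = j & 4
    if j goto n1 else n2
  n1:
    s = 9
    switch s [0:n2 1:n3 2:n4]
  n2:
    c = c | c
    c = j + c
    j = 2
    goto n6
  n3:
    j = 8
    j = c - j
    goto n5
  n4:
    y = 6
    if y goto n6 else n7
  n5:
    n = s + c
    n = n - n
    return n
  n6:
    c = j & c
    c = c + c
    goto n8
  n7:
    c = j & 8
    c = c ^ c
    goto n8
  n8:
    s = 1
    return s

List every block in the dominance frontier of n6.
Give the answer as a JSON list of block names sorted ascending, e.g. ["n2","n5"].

Answer: ["n8"]

Analysis:
idom tree: n1←n0 n2←n0 n3←n1 n4←n1 n5←n3 n6←n0 n7←n4 n8←n0
Dom∩ at merges:
  n2: preds {n0,n1}: {n0} ∩ {n0,n1} = {n0}; idom=n0
  n6: preds {n2,n4}: {n0,n2} ∩ {n0,n1,n4} = {n0}; idom=n0
  n8: preds {n6,n7}: {n0,n6} ∩ {n0,n1,n4,n7} = {n0}; idom=n0

DF walk-up:
  join n2 pred n0: · stop@n0
  join n2 pred n1: n1 stop@n0
  join n6 pred n2: n2 stop@n0
  join n6 pred n4: n4→n1 stop@n0
  join n8 pred n6: n6 stop@n0
  join n8 pred n7: n7→n4→n1 stop@n0
  n0 → ∅
  n1 → {n2,n6,n8}
  n2 → {n6}
  n3 → ∅
  n4 → {n6,n8}
  n5 → ∅
  n6 → {n8}
  n7 → {n8}
  n8 → ∅

DF(n6) = ["n8"]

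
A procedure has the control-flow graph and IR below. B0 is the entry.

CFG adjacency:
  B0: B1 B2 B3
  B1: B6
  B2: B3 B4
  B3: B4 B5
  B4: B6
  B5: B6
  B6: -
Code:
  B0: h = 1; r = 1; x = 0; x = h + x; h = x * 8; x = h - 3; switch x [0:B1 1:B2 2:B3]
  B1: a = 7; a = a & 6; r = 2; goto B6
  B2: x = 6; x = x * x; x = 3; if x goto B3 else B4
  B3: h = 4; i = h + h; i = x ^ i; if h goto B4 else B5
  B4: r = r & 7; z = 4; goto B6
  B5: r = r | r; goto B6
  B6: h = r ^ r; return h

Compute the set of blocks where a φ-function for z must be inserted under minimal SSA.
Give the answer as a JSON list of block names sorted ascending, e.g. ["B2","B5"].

Answer: ["B6"]

Derivation:
idom tree: B1←B0 B2←B0 B3←B0 B4←B0 B5←B3 B6←B0
Dom∩ at merges:
  B3: preds {B0,B2}: {B0} ∩ {B0,B2} = {B0}; idom=B0
  B4: preds {B2,B3}: {B0,B2} ∩ {B0,B3} = {B0}; idom=B0
  B6: preds {B1,B4,B5}: {B0,B1} ∩ {B0,B4} ∩ {B0,B3,B5} = {B0}; idom=B0

Frontier:
  join B3 pred B0: · stop@B0
  join B3 pred B2: B2 stop@B0
  join B4 pred B2: B2 stop@B0
  join B4 pred B3: B3 stop@B0
  join B6 pred B1: B1 stop@B0
  join B6 pred B4: B4 stop@B0
  join B6 pred B5: B5→B3 stop@B0
  DF(B0)=∅
  DF(B1)={B6}
  DF(B2)={B3,B4}
  DF(B3)={B4,B6}
  DF(B4)={B6}
  DF(B5)={B6}
  DF(B6)=∅

φ for z: defs {B4}
  DF⁺ = {B6}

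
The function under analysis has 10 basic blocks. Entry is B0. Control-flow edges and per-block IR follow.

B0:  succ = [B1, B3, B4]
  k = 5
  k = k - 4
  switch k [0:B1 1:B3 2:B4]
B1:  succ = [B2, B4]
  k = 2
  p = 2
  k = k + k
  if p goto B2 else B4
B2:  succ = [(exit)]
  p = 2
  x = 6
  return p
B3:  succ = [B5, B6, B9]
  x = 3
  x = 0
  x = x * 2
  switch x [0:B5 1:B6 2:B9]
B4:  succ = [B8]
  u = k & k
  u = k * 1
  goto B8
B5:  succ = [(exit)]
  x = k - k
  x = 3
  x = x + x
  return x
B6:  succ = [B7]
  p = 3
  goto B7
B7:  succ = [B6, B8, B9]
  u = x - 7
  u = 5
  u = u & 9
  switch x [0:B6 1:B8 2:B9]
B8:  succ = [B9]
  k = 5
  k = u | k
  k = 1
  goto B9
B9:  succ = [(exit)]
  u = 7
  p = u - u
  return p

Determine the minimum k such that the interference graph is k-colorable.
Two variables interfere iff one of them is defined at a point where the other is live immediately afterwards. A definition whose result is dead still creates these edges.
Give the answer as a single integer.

Answer: 3

Derivation:
Block summaries:
  B0: def={k} ue=∅
  B1: def={k,p} ue=∅
  B2: def={p,x} ue=∅
  B3: def={x} ue=∅
  B4: def={u} ue={k}
  B5: def={x} ue={k}
  B6: def={p} ue=∅
  B7: def={u} ue={x}
  B8: def={k} ue={u}
  B9: def={p,u} ue=∅

Backward fixpoint:
  B0 li=∅ lo={k}
  B1 li=∅ lo={k}
  B2 li=∅ lo=∅
  B3 li={k} lo={k,x}
  B4 li={k} lo={u}
  B5 li={k} lo=∅
  B6 li={x} lo={x}
  B7 li={x} lo={u,x}
  B8 li={u} lo=∅
  B9 li=∅ lo=∅

Interfere edges:
  k↔{p,u,x}
  p↔{k,x}
  u↔{k,x}
  x↔{k,p,u}

Registers:
  lower bound: {k,p,x} mutually conflict ⇒ χ ≥ 3
  3-colouring: r0={k}  r1={x}  r2={p,u}
  χ = 3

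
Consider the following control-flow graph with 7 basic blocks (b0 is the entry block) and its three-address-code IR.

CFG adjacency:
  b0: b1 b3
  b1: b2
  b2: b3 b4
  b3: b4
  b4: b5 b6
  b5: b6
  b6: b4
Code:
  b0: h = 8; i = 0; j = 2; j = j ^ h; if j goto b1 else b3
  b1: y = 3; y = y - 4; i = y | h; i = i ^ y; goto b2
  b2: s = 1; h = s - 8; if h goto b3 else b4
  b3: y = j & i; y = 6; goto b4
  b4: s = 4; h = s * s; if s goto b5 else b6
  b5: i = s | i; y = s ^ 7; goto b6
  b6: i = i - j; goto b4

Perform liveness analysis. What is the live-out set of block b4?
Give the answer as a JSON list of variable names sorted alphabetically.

Answer: ["i", "j", "s"]

Derivation:
def/use:
  b0: def={h,i,j} ue=∅
  b1: def={i,y} ue={h}
  b2: def={h,s} ue=∅
  b3: def={y} ue={i,j}
  b4: def={h,s} ue=∅
  b5: def={i,y} ue={i,s}
  b6: def={i} ue={i,j}

Live sets:
  b0: in=∅ out={h,i,j}
  b1: in={h,j} out={i,j}
  b2: in={i,j} out={i,j}
  b3: in={i,j} out={i,j}
  b4: in={i,j} out={i,j,s}
  b5: in={i,j,s} out={i,j}
  b6: in={i,j} out={i,j}

live-out(b4) = ["i", "j", "s"]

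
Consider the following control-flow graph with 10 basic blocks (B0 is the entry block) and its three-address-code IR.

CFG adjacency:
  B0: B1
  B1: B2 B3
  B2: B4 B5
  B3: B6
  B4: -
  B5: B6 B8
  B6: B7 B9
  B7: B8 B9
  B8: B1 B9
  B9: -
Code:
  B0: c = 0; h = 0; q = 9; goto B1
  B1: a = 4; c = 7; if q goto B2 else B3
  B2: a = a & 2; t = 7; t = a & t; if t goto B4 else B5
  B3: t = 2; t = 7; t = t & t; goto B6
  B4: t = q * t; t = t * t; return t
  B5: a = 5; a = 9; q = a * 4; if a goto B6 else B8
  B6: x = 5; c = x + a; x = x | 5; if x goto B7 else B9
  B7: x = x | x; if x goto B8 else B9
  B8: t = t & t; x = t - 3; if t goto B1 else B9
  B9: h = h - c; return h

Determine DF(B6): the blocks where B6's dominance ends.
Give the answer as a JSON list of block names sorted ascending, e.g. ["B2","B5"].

Answer: ["B8", "B9"]

Analysis:
idom tree: B1←B0 B2←B1 B3←B1 B4←B2 B5←B2 B6←B1 B7←B6 B8←B1 B9←B1
Dom∩ at merges:
  B1: preds {B0,B8}: {B0} ∩ {B0,B1,B8} = {B0}; idom=B0
  B6: preds {B3,B5}: {B0,B1,B3} ∩ {B0,B1,B2,B5} = {B0,B1}; idom=B1
  B8: preds {B5,B7}: {B0,B1,B2,B5} ∩ {B0,B1,B6,B7} = {B0,B1}; idom=B1
  B9: preds {B6,B7,B8}: {B0,B1,B6} ∩ {B0,B1,B6,B7} ∩ {B0,B1,B8} = {B0,B1}; idom=B1

DF derivation:
  join B1 pred B0: · stop@B0
  join B1 pred B8: B8→B1 stop@B0
  join B6 pred B3: B3 stop@B1
  join B6 pred B5: B5→B2 stop@B1
  join B8 pred B5: B5→B2 stop@B1
  join B8 pred B7: B7→B6 stop@B1
  join B9 pred B6: B6 stop@B1
  join B9 pred B7: B7→B6 stop@B1
  join B9 pred B8: B8 stop@B1
  DF(B0)=∅
  DF(B1)={B1}
  DF(B2)={B6,B8}
  DF(B3)={B6}
  DF(B4)=∅
  DF(B5)={B6,B8}
  DF(B6)={B8,B9}
  DF(B7)={B8,B9}
  DF(B8)={B1,B9}
  DF(B9)=∅

DF(B6) = ["B8", "B9"]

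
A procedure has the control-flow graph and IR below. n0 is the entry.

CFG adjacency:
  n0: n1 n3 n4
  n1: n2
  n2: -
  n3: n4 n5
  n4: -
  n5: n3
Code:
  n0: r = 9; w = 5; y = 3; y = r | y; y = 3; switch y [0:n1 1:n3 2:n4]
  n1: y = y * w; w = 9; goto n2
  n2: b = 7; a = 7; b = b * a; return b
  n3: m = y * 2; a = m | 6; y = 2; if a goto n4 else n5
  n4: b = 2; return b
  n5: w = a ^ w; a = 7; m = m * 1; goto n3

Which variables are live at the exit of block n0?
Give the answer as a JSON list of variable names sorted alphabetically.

Per-block:
  n0: {r,w,y} / ∅
  n1: {w,y} / {w,y}
  n2: {a,b} / ∅
  n3: {a,m,y} / {y}
  n4: {b} / ∅
  n5: {a,m,w} / {a,m,w}

Backward fixpoint:
  n0: in=∅ out={w,y}
  n1: in={w,y} out=∅
  n2: in=∅ out=∅
  n3: in={w,y} out={a,m,w,y}
  n4: in=∅ out=∅
  n5: in={a,m,w,y} out={w,y}

live-out(n0) = ["w", "y"]

Answer: ["w", "y"]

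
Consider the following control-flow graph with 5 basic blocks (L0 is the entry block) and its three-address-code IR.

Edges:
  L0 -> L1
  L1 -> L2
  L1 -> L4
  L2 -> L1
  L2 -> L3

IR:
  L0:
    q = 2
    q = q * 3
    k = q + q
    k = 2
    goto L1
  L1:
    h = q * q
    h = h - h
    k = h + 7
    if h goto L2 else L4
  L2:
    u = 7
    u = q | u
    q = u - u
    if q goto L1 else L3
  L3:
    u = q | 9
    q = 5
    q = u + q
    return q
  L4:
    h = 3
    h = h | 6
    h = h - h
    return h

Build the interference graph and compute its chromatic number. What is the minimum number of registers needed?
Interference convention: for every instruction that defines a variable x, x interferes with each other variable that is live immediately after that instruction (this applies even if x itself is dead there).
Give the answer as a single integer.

Per-block:
  L0: {k,q} / ∅
  L1: {h,k} / {q}
  L2: {q,u} / {q}
  L3: {q,u} / {q}
  L4: {h} / ∅

Backward fixpoint:
  L0: in=∅ out={q}
  L1: in={q} out={q}
  L2: in={q} out={q}
  L3: in={q} out=∅
  L4: in=∅ out=∅

Conflict graph:
  h: {k,q}
  k: {h,q}
  q: {h,k,u}
  u: {q}

Registers:
  {h,k,q} pairwise interfere (3-clique) ⇒ χ ≥ 3
  3-colouring: r0={q}  r1={h,u}  r2={k}
  χ = 3

Answer: 3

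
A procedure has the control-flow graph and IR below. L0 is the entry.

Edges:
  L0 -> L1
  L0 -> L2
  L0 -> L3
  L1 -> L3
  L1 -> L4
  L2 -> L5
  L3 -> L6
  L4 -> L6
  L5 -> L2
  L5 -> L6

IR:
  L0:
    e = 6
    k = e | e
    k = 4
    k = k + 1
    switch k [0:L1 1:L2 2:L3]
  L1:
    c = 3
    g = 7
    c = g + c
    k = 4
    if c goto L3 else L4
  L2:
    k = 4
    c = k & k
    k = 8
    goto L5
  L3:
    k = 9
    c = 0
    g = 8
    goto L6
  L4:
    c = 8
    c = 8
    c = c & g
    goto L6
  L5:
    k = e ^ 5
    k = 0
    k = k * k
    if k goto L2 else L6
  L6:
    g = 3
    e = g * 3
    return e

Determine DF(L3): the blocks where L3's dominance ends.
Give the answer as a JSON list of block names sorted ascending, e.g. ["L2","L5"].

idom tree: L1←L0 L2←L0 L3←L0 L4←L1 L5←L2 L6←L0
Dom at joins:
  L2: preds {L0,L5}: {L0} ∩ {L0,L2,L5} = {L0}; idom=L0
  L3: preds {L0,L1}: {L0} ∩ {L0,L1} = {L0}; idom=L0
  L6: preds {L3,L4,L5}: {L0,L3} ∩ {L0,L1,L4} ∩ {L0,L2,L5} = {L0}; idom=L0

DF derivation:
  L2←L0: walk · to L0
  L2←L5: walk L5→L2 to L0
  L3←L0: walk · to L0
  L3←L1: walk L1 to L0
  L6←L3: walk L3 to L0
  L6←L4: walk L4→L1 to L0
  L6←L5: walk L5→L2 to L0
  L0 → ∅
  L1 → {L3,L6}
  L2 → {L2,L6}
  L3 → {L6}
  L4 → {L6}
  L5 → {L2,L6}
  L6 → ∅

DF(L3) = ["L6"]

Answer: ["L6"]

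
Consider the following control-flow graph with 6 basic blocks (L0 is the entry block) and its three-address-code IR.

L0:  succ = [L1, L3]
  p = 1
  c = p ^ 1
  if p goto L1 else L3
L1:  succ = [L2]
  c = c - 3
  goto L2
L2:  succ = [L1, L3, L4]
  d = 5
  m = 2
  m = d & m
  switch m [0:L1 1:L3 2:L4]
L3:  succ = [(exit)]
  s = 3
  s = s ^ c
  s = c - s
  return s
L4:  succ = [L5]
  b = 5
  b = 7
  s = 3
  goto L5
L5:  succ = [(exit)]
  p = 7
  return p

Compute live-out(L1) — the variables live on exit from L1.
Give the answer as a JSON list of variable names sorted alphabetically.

Answer: ["c"]

Working:
Per-block:
  L0 def {c,p} use ∅
  L1 def {c} use {c}
  L2 def {d,m} use ∅
  L3 def {s} use {c}
  L4 def {b,s} use ∅
  L5 def {p} use ∅

Liveness:
  L0: in=∅ out={c}
  L1: in={c} out={c}
  L2: in={c} out={c}
  L3: in={c} out=∅
  L4: in=∅ out=∅
  L5: in=∅ out=∅

live-out(L1) = ["c"]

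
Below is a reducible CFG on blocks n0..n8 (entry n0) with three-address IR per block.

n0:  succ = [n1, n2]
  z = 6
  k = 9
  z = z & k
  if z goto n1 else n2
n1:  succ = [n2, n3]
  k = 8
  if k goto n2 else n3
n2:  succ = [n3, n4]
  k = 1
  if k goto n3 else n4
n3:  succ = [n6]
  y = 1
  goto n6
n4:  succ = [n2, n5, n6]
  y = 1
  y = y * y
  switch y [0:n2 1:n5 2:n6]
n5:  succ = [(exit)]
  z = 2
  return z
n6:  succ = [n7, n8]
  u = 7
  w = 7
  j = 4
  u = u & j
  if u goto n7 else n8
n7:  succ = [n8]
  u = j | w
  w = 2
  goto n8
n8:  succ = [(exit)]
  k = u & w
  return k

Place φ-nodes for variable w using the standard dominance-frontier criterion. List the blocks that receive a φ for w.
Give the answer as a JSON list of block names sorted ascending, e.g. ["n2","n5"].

Answer: ["n8"]

Derivation:
idom tree: n1←n0 n2←n0 n3←n0 n4←n2 n5←n4 n6←n0 n7←n6 n8←n6
Dom at joins:
  n2: preds {n0,n1,n4}: {n0} ∩ {n0,n1} ∩ {n0,n2,n4} = {n0}; idom=n0
  n3: preds {n1,n2}: {n0,n1} ∩ {n0,n2} = {n0}; idom=n0
  n6: preds {n3,n4}: {n0,n3} ∩ {n0,n2,n4} = {n0}; idom=n0
  n8: preds {n6,n7}: {n0,n6} ∩ {n0,n6,n7} = {n0,n6}; idom=n6

DF walk-up:
  join n2 pred n0: · stop@n0
  join n2 pred n1: n1 stop@n0
  join n2 pred n4: n4→n2 stop@n0
  join n3 pred n1: n1 stop@n0
  join n3 pred n2: n2 stop@n0
  join n6 pred n3: n3 stop@n0
  join n6 pred n4: n4→n2 stop@n0
  join n8 pred n6: · stop@n6
  join n8 pred n7: n7 stop@n6
  n0 → ∅
  n1 → {n2,n3}
  n2 → {n2,n3,n6}
  n3 → {n6}
  n4 → {n2,n6}
  n5 → ∅
  n6 → ∅
  n7 → {n8}
  n8 → ∅

φ for w: defs {n6,n7}
  DF⁺ = {n8}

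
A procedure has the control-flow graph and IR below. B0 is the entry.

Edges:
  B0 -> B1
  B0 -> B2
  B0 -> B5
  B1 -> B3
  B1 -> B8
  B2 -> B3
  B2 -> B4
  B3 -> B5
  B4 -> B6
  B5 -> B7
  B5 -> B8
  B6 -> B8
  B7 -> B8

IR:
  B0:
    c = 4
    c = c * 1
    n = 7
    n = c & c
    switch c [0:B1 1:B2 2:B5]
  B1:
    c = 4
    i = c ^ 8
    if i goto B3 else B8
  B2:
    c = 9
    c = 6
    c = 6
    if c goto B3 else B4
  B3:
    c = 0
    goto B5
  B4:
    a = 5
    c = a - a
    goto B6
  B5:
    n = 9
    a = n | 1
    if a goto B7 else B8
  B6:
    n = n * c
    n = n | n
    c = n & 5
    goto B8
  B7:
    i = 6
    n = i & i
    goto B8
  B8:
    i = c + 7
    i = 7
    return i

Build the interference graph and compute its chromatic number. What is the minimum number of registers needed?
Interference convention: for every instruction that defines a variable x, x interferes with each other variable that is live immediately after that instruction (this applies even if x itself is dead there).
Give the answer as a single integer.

Answer: 3

Working:
def/use:
  B0 def {c,n} use ∅
  B1 def {c,i} use ∅
  B2 def {c} use ∅
  B3 def {c} use ∅
  B4 def {a,c} use ∅
  B5 def {a,n} use ∅
  B6 def {c,n} use {c,n}
  B7 def {i,n} use ∅
  B8 def {i} use {c}

Live sets:
  B0: in=∅ out={c,n}
  B1: in=∅ out={c}
  B2: in={n} out={n}
  B3: in=∅ out={c}
  B4: in={n} out={c,n}
  B5: in={c} out={c}
  B6: in={c,n} out={c}
  B7: in={c} out={c}
  B8: in={c} out=∅

Conflict graph:
  a↔{c,n}
  c↔{a,i,n}
  i↔{c}
  n↔{a,c}

Registers:
  clique {a,c,n} ⇒ need ≥ 3
  3-colouring: R0={c}  R1={a,i}  R2={n}
  χ = 3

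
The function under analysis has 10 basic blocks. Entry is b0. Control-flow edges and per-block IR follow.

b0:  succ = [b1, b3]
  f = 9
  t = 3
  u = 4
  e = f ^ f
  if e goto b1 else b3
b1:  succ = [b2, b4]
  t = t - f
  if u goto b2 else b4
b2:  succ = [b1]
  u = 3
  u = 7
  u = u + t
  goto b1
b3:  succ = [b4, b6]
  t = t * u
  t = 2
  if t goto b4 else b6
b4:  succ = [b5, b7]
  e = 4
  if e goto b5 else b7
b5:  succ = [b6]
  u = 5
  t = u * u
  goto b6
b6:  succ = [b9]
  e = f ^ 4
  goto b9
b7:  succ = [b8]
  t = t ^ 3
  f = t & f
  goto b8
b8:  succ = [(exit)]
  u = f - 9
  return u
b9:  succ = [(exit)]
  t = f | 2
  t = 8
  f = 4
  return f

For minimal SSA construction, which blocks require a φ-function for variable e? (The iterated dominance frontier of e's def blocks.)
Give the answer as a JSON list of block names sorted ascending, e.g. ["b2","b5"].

Answer: ["b6"]

Working:
idom tree: b1←b0 b2←b1 b3←b0 b4←b0 b5←b4 b6←b0 b7←b4 b8←b7 b9←b6
Join-block Dom:
  b1: preds {b0,b2}: {b0} ∩ {b0,b1,b2} = {b0}; idom=b0
  b4: preds {b1,b3}: {b0,b1} ∩ {b0,b3} = {b0}; idom=b0
  b6: preds {b3,b5}: {b0,b3} ∩ {b0,b4,b5} = {b0}; idom=b0

DF walk-up:
  join b1 pred b0: · stop@b0
  join b1 pred b2: b2→b1 stop@b0
  join b4 pred b1: b1 stop@b0
  join b4 pred b3: b3 stop@b0
  join b6 pred b3: b3 stop@b0
  join b6 pred b5: b5→b4 stop@b0
  DF(b0)=∅
  DF(b1)={b1,b4}
  DF(b2)={b1}
  DF(b3)={b4,b6}
  DF(b4)={b6}
  DF(b5)={b6}
  DF(b6)=∅
  DF(b7)=∅
  DF(b8)=∅
  DF(b9)=∅

φ for e: defs {b0,b4,b6}
  DF⁺ = {b6}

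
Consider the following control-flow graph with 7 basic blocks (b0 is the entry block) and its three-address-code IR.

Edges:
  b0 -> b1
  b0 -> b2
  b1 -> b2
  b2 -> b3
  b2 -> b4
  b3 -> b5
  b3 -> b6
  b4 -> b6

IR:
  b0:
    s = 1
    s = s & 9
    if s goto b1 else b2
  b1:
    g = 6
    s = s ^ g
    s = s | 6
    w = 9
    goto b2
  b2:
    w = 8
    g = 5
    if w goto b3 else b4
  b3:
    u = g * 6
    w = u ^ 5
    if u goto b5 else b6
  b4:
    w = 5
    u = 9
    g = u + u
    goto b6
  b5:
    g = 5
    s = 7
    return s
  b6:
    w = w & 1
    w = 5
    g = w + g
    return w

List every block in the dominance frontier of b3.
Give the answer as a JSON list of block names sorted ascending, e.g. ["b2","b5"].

idom tree: b1←b0 b2←b0 b3←b2 b4←b2 b5←b3 b6←b2
Dom at joins:
  b2: preds {b0,b1}: {b0} ∩ {b0,b1} = {b0}; idom=b0
  b6: preds {b3,b4}: {b0,b2,b3} ∩ {b0,b2,b4} = {b0,b2}; idom=b2

DF derivation:
  join b2 pred b0: · stop@b0
  join b2 pred b1: b1 stop@b0
  join b6 pred b3: b3 stop@b2
  join b6 pred b4: b4 stop@b2
  b0: DF=∅
  b1: DF={b2}
  b2: DF=∅
  b3: DF={b6}
  b4: DF={b6}
  b5: DF=∅
  b6: DF=∅

DF(b3) = ["b6"]

Answer: ["b6"]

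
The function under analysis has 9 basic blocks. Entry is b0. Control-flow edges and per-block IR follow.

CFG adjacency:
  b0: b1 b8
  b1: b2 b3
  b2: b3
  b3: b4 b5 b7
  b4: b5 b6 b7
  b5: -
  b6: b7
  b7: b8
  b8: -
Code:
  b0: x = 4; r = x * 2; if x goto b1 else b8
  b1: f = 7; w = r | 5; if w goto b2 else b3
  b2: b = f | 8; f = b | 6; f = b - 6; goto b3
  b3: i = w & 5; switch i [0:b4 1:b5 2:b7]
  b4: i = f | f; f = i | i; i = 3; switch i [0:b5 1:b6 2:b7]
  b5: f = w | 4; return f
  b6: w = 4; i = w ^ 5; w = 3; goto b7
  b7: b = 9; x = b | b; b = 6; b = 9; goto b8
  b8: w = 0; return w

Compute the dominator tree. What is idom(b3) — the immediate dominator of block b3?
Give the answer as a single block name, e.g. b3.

Answer: b1

Analysis:
idom tree: b1←b0 b2←b1 b3←b1 b4←b3 b5←b3 b6←b4 b7←b3 b8←b0
Dom∩ at merges:
  b3: preds {b1,b2}: {b0,b1} ∩ {b0,b1,b2} = {b0,b1}; idom=b1
  b5: preds {b3,b4}: {b0,b1,b3} ∩ {b0,b1,b3,b4} = {b0,b1,b3}; idom=b3
  b7: preds {b3,b4,b6}: {b0,b1,b3} ∩ {b0,b1,b3,b4} ∩ {b0,b1,b3,b4,b6} = {b0,b1,b3}; idom=b3
  b8: preds {b0,b7}: {b0} ∩ {b0,b1,b3,b7} = {b0}; idom=b0

idom(b3) = b1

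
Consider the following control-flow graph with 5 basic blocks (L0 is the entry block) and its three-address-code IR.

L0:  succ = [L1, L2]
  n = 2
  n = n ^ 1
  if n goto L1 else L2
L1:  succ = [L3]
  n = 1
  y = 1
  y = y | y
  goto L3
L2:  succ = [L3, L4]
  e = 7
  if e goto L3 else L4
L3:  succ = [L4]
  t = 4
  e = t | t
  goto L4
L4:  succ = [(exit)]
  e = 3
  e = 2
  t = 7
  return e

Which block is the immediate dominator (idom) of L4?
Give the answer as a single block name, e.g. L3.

Answer: L0

Derivation:
idom tree: L1←L0 L2←L0 L3←L0 L4←L0
Dom at joins:
  L3: preds {L1,L2}: {L0,L1} ∩ {L0,L2} = {L0}; idom=L0
  L4: preds {L2,L3}: {L0,L2} ∩ {L0,L3} = {L0}; idom=L0

idom(L4) = L0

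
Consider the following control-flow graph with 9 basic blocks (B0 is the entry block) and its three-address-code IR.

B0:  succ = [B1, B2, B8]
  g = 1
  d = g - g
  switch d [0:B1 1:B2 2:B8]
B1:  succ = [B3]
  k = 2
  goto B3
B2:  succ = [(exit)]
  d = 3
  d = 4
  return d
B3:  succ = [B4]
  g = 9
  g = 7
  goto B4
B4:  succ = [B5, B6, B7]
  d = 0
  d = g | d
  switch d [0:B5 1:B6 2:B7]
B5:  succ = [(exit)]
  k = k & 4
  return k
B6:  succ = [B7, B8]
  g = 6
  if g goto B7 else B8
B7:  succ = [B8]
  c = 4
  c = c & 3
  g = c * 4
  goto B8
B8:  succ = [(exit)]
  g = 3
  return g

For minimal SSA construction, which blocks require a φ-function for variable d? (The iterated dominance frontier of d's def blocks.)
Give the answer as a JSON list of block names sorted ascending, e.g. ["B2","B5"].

Answer: ["B8"]

Analysis:
idom tree: B1←B0 B2←B0 B3←B1 B4←B3 B5←B4 B6←B4 B7←B4 B8←B0
Join-block Dom:
  B7: preds {B4,B6}: {B0,B1,B3,B4} ∩ {B0,B1,B3,B4,B6} = {B0,B1,B3,B4}; idom=B4
  B8: preds {B0,B6,B7}: {B0} ∩ {B0,B1,B3,B4,B6} ∩ {B0,B1,B3,B4,B7} = {B0}; idom=B0

Frontier:
  join B7 pred B4: · stop@B4
  join B7 pred B6: B6 stop@B4
  join B8 pred B0: · stop@B0
  join B8 pred B6: B6→B4→B3→B1 stop@B0
  join B8 pred B7: B7→B4→B3→B1 stop@B0
  B0 → ∅
  B1 → {B8}
  B2 → ∅
  B3 → {B8}
  B4 → {B8}
  B5 → ∅
  B6 → {B7,B8}
  B7 → {B8}
  B8 → ∅

φ for d: defs {B0,B2,B4}
  DF⁺ = {B8}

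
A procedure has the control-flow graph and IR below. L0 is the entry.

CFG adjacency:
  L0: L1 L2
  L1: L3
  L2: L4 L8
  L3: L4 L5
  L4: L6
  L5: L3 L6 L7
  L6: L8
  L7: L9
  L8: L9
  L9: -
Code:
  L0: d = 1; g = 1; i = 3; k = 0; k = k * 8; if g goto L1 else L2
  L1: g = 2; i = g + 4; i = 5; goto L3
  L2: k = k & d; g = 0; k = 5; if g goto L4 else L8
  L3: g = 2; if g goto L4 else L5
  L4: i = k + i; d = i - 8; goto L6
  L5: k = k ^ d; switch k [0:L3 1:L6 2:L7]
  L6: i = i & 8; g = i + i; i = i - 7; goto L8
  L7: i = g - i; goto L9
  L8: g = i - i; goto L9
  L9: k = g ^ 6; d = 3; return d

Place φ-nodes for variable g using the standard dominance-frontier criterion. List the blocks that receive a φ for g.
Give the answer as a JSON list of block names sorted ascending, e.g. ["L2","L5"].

Answer: ["L3", "L4", "L6", "L8", "L9"]

Analysis:
idom tree: L1←L0 L2←L0 L3←L1 L4←L0 L5←L3 L6←L0 L7←L5 L8←L0 L9←L0
Dom∩ at merges:
  L3: preds {L1,L5}: {L0,L1} ∩ {L0,L1,L3,L5} = {L0,L1}; idom=L1
  L4: preds {L2,L3}: {L0,L2} ∩ {L0,L1,L3} = {L0}; idom=L0
  L6: preds {L4,L5}: {L0,L4} ∩ {L0,L1,L3,L5} = {L0}; idom=L0
  L8: preds {L2,L6}: {L0,L2} ∩ {L0,L6} = {L0}; idom=L0
  L9: preds {L7,L8}: {L0,L1,L3,L5,L7} ∩ {L0,L8} = {L0}; idom=L0

DF derivation:
  L3←L1: walk · to L1
  L3←L5: walk L5→L3 to L1
  L4←L2: walk L2 to L0
  L4←L3: walk L3→L1 to L0
  L6←L4: walk L4 to L0
  L6←L5: walk L5→L3→L1 to L0
  L8←L2: walk L2 to L0
  L8←L6: walk L6 to L0
  L9←L7: walk L7→L5→L3→L1 to L0
  L9←L8: walk L8 to L0
  L0: DF=∅
  L1: DF={L4,L6,L9}
  L2: DF={L4,L8}
  L3: DF={L3,L4,L6,L9}
  L4: DF={L6}
  L5: DF={L3,L6,L9}
  L6: DF={L8}
  L7: DF={L9}
  L8: DF={L9}
  L9: DF=∅

φ for g: defs {L0,L1,L2,L3,L6,L8}
  DF⁺ = {L3,L4,L6,L8,L9}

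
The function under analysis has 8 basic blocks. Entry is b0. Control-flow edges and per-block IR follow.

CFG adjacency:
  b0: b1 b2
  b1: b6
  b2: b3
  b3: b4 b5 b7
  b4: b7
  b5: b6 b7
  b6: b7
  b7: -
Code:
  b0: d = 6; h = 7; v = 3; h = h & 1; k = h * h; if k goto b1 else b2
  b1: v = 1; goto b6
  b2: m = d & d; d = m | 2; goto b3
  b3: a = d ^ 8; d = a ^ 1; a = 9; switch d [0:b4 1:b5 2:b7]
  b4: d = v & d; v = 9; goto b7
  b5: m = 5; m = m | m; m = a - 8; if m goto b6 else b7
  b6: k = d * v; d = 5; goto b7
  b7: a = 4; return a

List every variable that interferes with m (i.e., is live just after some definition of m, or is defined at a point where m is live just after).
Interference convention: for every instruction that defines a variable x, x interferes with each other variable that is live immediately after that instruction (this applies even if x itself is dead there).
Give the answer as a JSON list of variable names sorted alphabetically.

Answer: ["a", "d", "v"]

Working:
Block summaries:
  b0: {d,h,k,v} / ∅
  b1: {v} / ∅
  b2: {d,m} / {d}
  b3: {a,d} / {d}
  b4: {d,v} / {d,v}
  b5: {m} / {a}
  b6: {d,k} / {d,v}
  b7: {a} / ∅

Live sets:
  b0: in=∅ out={d,v}
  b1: in={d} out={d,v}
  b2: in={d,v} out={d,v}
  b3: in={d,v} out={a,d,v}
  b4: in={d,v} out=∅
  b5: in={a,d,v} out={d,v}
  b6: in={d,v} out=∅
  b7: in=∅ out=∅

Interference:
  a — {d,m,v}
  d — {a,h,k,m,v}
  h — {d,v}
  k — {d,v}
  m — {a,d,v}
  v — {a,d,h,k,m}

N(m) = ["a", "d", "v"]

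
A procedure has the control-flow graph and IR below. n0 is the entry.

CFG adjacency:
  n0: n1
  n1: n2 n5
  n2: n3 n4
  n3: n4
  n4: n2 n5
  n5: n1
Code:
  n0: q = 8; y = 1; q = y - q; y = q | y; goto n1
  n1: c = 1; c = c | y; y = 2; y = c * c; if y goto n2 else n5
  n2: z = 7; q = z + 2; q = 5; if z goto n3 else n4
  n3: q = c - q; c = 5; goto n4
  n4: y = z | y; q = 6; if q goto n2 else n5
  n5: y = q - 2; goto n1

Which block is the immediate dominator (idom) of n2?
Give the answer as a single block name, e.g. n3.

idom tree: n1←n0 n2←n1 n3←n2 n4←n2 n5←n1
Dom∩ at merges:
  n1: preds {n0,n5}: {n0} ∩ {n0,n1,n5} = {n0}; idom=n0
  n2: preds {n1,n4}: {n0,n1} ∩ {n0,n1,n2,n4} = {n0,n1}; idom=n1
  n4: preds {n2,n3}: {n0,n1,n2} ∩ {n0,n1,n2,n3} = {n0,n1,n2}; idom=n2
  n5: preds {n1,n4}: {n0,n1} ∩ {n0,n1,n2,n4} = {n0,n1}; idom=n1

idom(n2) = n1

Answer: n1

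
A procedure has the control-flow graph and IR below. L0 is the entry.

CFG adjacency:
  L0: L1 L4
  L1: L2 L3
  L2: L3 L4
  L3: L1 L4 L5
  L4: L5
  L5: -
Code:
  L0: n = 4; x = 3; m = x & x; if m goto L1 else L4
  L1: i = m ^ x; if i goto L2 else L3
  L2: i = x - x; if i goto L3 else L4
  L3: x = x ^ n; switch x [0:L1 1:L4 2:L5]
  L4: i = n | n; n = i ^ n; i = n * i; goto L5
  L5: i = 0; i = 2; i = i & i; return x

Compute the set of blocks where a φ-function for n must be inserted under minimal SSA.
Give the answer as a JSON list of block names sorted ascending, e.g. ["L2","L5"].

Answer: ["L5"]

Working:
idom tree: L1←L0 L2←L1 L3←L1 L4←L0 L5←L0
Dom at joins:
  L1: preds {L0,L3}: {L0} ∩ {L0,L1,L3} = {L0}; idom=L0
  L3: preds {L1,L2}: {L0,L1} ∩ {L0,L1,L2} = {L0,L1}; idom=L1
  L4: preds {L0,L2,L3}: {L0} ∩ {L0,L1,L2} ∩ {L0,L1,L3} = {L0}; idom=L0
  L5: preds {L3,L4}: {L0,L1,L3} ∩ {L0,L4} = {L0}; idom=L0

DF derivation:
  join L1 pred L0: · stop@L0
  join L1 pred L3: L3→L1 stop@L0
  join L3 pred L1: · stop@L1
  join L3 pred L2: L2 stop@L1
  join L4 pred L0: · stop@L0
  join L4 pred L2: L2→L1 stop@L0
  join L4 pred L3: L3→L1 stop@L0
  join L5 pred L3: L3→L1 stop@L0
  join L5 pred L4: L4 stop@L0
  DF(L0)=∅
  DF(L1)={L1,L4,L5}
  DF(L2)={L3,L4}
  DF(L3)={L1,L4,L5}
  DF(L4)={L5}
  DF(L5)=∅

φ for n: defs {L0,L4}
  DF⁺ = {L5}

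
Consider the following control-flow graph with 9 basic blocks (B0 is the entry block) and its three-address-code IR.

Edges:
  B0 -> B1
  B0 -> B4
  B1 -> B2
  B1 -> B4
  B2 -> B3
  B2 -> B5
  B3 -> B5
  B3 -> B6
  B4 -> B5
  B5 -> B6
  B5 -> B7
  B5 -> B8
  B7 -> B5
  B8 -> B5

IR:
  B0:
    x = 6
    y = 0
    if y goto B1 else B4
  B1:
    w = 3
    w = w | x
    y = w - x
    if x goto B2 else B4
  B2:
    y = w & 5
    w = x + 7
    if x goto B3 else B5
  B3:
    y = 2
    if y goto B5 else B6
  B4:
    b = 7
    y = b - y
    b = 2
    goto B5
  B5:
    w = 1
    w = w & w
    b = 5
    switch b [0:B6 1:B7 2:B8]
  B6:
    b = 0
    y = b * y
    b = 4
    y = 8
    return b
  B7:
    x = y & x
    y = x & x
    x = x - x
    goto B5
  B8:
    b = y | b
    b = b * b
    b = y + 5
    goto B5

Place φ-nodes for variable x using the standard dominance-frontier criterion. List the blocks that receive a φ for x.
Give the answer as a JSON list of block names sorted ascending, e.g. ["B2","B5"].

idom tree: B1←B0 B2←B1 B3←B2 B4←B0 B5←B0 B6←B0 B7←B5 B8←B5
Dom∩ at merges:
  B4: preds {B0,B1}: {B0} ∩ {B0,B1} = {B0}; idom=B0
  B5: preds {B2,B3,B4,B7,B8}: {B0,B1,B2} ∩ {B0,B1,B2,B3} ∩ {B0,B4} ∩ {B0,B5,B7} ∩ {B0,B5,B8} = {B0}; idom=B0
  B6: preds {B3,B5}: {B0,B1,B2,B3} ∩ {B0,B5} = {B0}; idom=B0

DF walk-up:
  B4←B0: walk · to B0
  B4←B1: walk B1 to B0
  B5←B2: walk B2→B1 to B0
  B5←B3: walk B3→B2→B1 to B0
  B5←B4: walk B4 to B0
  B5←B7: walk B7→B5 to B0
  B5←B8: walk B8→B5 to B0
  B6←B3: walk B3→B2→B1 to B0
  B6←B5: walk B5 to B0
  B0 → ∅
  B1 → {B4,B5,B6}
  B2 → {B5,B6}
  B3 → {B5,B6}
  B4 → {B5}
  B5 → {B5,B6}
  B6 → ∅
  B7 → {B5}
  B8 → {B5}

φ for x: defs {B0,B7}
  DF⁺ = {B5,B6}

Answer: ["B5", "B6"]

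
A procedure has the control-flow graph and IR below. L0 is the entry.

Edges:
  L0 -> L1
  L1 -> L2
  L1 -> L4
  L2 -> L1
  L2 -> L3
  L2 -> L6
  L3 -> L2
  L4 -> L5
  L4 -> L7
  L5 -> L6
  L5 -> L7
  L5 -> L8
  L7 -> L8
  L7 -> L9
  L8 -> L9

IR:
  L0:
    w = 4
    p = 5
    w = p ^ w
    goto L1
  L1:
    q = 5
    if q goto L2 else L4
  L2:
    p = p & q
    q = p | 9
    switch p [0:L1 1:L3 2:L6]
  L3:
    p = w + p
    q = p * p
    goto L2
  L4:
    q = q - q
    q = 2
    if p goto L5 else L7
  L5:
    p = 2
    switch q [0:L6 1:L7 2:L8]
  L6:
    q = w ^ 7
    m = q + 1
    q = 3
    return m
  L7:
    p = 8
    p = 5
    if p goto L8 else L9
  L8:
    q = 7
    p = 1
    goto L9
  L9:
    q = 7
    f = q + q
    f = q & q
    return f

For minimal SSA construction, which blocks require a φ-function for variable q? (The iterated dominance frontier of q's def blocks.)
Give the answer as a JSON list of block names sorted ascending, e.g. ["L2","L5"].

idom tree: L1←L0 L2←L1 L3←L2 L4←L1 L5←L4 L6←L1 L7←L4 L8←L4 L9←L4
Dom at joins:
  L1: preds {L0,L2}: {L0} ∩ {L0,L1,L2} = {L0}; idom=L0
  L2: preds {L1,L3}: {L0,L1} ∩ {L0,L1,L2,L3} = {L0,L1}; idom=L1
  L6: preds {L2,L5}: {L0,L1,L2} ∩ {L0,L1,L4,L5} = {L0,L1}; idom=L1
  L7: preds {L4,L5}: {L0,L1,L4} ∩ {L0,L1,L4,L5} = {L0,L1,L4}; idom=L4
  L8: preds {L5,L7}: {L0,L1,L4,L5} ∩ {L0,L1,L4,L7} = {L0,L1,L4}; idom=L4
  L9: preds {L7,L8}: {L0,L1,L4,L7} ∩ {L0,L1,L4,L8} = {L0,L1,L4}; idom=L4

DF derivation:
  L1←L0: walk · to L0
  L1←L2: walk L2→L1 to L0
  L2←L1: walk · to L1
  L2←L3: walk L3→L2 to L1
  L6←L2: walk L2 to L1
  L6←L5: walk L5→L4 to L1
  L7←L4: walk · to L4
  L7←L5: walk L5 to L4
  L8←L5: walk L5 to L4
  L8←L7: walk L7 to L4
  L9←L7: walk L7 to L4
  L9←L8: walk L8 to L4
  DF(L0)=∅
  DF(L1)={L1}
  DF(L2)={L1,L2,L6}
  DF(L3)={L2}
  DF(L4)={L6}
  DF(L5)={L6,L7,L8}
  DF(L6)=∅
  DF(L7)={L8,L9}
  DF(L8)={L9}
  DF(L9)=∅

φ for q: defs {L1,L2,L3,L4,L6,L8,L9}
  DF⁺ = {L1,L2,L6,L9}

Answer: ["L1", "L2", "L6", "L9"]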